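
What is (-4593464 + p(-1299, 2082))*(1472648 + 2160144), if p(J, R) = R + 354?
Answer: -16678249790176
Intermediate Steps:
p(J, R) = 354 + R
(-4593464 + p(-1299, 2082))*(1472648 + 2160144) = (-4593464 + (354 + 2082))*(1472648 + 2160144) = (-4593464 + 2436)*3632792 = -4591028*3632792 = -16678249790176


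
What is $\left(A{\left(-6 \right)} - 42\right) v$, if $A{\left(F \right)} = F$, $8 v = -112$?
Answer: $672$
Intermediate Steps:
$v = -14$ ($v = \frac{1}{8} \left(-112\right) = -14$)
$\left(A{\left(-6 \right)} - 42\right) v = \left(-6 - 42\right) \left(-14\right) = \left(-48\right) \left(-14\right) = 672$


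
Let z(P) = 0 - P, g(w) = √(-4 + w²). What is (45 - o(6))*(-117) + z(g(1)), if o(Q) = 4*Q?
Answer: -2457 - I*√3 ≈ -2457.0 - 1.732*I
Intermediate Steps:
z(P) = -P
(45 - o(6))*(-117) + z(g(1)) = (45 - 4*6)*(-117) - √(-4 + 1²) = (45 - 1*24)*(-117) - √(-4 + 1) = (45 - 24)*(-117) - √(-3) = 21*(-117) - I*√3 = -2457 - I*√3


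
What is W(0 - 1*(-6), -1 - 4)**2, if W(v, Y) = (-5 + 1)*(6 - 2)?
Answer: 256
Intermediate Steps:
W(v, Y) = -16 (W(v, Y) = -4*4 = -16)
W(0 - 1*(-6), -1 - 4)**2 = (-16)**2 = 256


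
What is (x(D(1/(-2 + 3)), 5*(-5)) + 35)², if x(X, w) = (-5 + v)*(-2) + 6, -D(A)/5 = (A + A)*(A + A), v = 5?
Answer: 1681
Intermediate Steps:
D(A) = -20*A² (D(A) = -5*(A + A)*(A + A) = -5*2*A*2*A = -20*A²)
x(X, w) = 6 (x(X, w) = (-5 + 5)*(-2) + 6 = 0*(-2) + 6 = 0 + 6 = 6)
(x(D(1/(-2 + 3)), 5*(-5)) + 35)² = (6 + 35)² = 41² = 1681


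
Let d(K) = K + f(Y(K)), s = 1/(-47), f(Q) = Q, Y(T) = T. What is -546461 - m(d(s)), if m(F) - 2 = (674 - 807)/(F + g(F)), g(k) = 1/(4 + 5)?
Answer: -15791168/29 ≈ -5.4452e+5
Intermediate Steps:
g(k) = ⅑ (g(k) = 1/9 = ⅑)
s = -1/47 ≈ -0.021277
d(K) = 2*K (d(K) = K + K = 2*K)
m(F) = 2 - 133/(⅑ + F) (m(F) = 2 + (674 - 807)/(F + ⅑) = 2 - 133/(⅑ + F))
-546461 - m(d(s)) = -546461 - (-1195 + 18*(2*(-1/47)))/(1 + 9*(2*(-1/47))) = -546461 - (-1195 + 18*(-2/47))/(1 + 9*(-2/47)) = -546461 - (-1195 - 36/47)/(1 - 18/47) = -546461 - (-56201)/(29/47*47) = -546461 - 47*(-56201)/(29*47) = -546461 - 1*(-56201/29) = -546461 + 56201/29 = -15791168/29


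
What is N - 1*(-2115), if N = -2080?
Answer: 35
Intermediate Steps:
N - 1*(-2115) = -2080 - 1*(-2115) = -2080 + 2115 = 35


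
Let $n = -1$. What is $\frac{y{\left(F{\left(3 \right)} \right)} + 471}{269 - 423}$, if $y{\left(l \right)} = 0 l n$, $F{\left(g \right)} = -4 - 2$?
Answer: $- \frac{471}{154} \approx -3.0584$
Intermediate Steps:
$F{\left(g \right)} = -6$
$y{\left(l \right)} = 0$ ($y{\left(l \right)} = 0 l \left(-1\right) = 0 \left(-1\right) = 0$)
$\frac{y{\left(F{\left(3 \right)} \right)} + 471}{269 - 423} = \frac{0 + 471}{269 - 423} = \frac{471}{-154} = 471 \left(- \frac{1}{154}\right) = - \frac{471}{154}$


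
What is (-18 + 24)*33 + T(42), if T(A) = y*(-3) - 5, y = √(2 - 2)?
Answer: 193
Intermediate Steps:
y = 0 (y = √0 = 0)
T(A) = -5 (T(A) = 0*(-3) - 5 = 0 - 5 = -5)
(-18 + 24)*33 + T(42) = (-18 + 24)*33 - 5 = 6*33 - 5 = 198 - 5 = 193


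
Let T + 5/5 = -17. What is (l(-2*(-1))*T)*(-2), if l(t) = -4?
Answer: -144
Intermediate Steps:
T = -18 (T = -1 - 17 = -18)
(l(-2*(-1))*T)*(-2) = -4*(-18)*(-2) = 72*(-2) = -144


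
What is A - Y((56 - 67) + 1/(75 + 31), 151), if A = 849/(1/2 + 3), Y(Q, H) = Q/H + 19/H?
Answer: 27172245/112042 ≈ 242.52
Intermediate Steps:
Y(Q, H) = 19/H + Q/H
A = 1698/7 (A = 849/(½ + 3) = 849/(7/2) = 849*(2/7) = 1698/7 ≈ 242.57)
A - Y((56 - 67) + 1/(75 + 31), 151) = 1698/7 - (19 + ((56 - 67) + 1/(75 + 31)))/151 = 1698/7 - (19 + (-11 + 1/106))/151 = 1698/7 - (19 - 1165/106)/151 = 1698/7 - 849/(151*106) = 1698/7 - 1*849/16006 = 1698/7 - 849/16006 = 27172245/112042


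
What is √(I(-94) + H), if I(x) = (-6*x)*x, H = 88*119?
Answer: 4*I*√2659 ≈ 206.26*I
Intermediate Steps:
H = 10472
I(x) = -6*x²
√(I(-94) + H) = √(-6*(-94)² + 10472) = √(-6*8836 + 10472) = √(-53016 + 10472) = √(-42544) = 4*I*√2659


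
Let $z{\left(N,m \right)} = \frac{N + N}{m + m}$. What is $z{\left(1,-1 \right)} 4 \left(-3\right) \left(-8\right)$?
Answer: $-96$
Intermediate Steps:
$z{\left(N,m \right)} = \frac{N}{m}$ ($z{\left(N,m \right)} = \frac{2 N}{2 m} = 2 N \frac{1}{2 m} = \frac{N}{m}$)
$z{\left(1,-1 \right)} 4 \left(-3\right) \left(-8\right) = 1 \frac{1}{-1} \cdot 4 \left(-3\right) \left(-8\right) = 1 \left(-1\right) \left(-12\right) \left(-8\right) = \left(-1\right) \left(-12\right) \left(-8\right) = 12 \left(-8\right) = -96$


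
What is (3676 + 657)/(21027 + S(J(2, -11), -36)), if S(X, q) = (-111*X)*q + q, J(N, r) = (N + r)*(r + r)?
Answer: 4333/812199 ≈ 0.0053349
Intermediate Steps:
J(N, r) = 2*r*(N + r) (J(N, r) = (N + r)*(2*r) = 2*r*(N + r))
S(X, q) = q - 111*X*q (S(X, q) = -111*X*q + q = q - 111*X*q)
(3676 + 657)/(21027 + S(J(2, -11), -36)) = (3676 + 657)/(21027 - 36*(1 - 222*(-11)*(2 - 11))) = 4333/(21027 - 36*(1 - 222*(-11)*(-9))) = 4333/(21027 - 36*(1 - 111*198)) = 4333/(21027 - 36*(1 - 21978)) = 4333/(21027 - 36*(-21977)) = 4333/(21027 + 791172) = 4333/812199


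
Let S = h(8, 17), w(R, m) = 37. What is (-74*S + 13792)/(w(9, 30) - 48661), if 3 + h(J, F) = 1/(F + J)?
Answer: -87569/303900 ≈ -0.28815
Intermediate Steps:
h(J, F) = -3 + 1/(F + J)
S = -74/25 (S = (1 - 3*17 - 3*8)/(17 + 8) = (1 - 51 - 24)/25 = (1/25)*(-74) = -74/25 ≈ -2.9600)
(-74*S + 13792)/(w(9, 30) - 48661) = (-74*(-74/25) + 13792)/(37 - 48661) = (5476/25 + 13792)/(-48624) = (350276/25)*(-1/48624) = -87569/303900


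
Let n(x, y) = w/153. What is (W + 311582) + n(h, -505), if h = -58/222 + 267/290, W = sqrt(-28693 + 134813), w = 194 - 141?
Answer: 47672099/153 + 2*sqrt(26530) ≈ 3.1191e+5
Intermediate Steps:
w = 53
W = 2*sqrt(26530) (W = sqrt(106120) = 2*sqrt(26530) ≈ 325.76)
h = 21227/32190 (h = -58*1/222 + 267*(1/290) = -29/111 + 267/290 = 21227/32190 ≈ 0.65943)
n(x, y) = 53/153
(W + 311582) + n(h, -505) = (2*sqrt(26530) + 311582) + 53/153 = (311582 + 2*sqrt(26530)) + 53/153 = 47672099/153 + 2*sqrt(26530)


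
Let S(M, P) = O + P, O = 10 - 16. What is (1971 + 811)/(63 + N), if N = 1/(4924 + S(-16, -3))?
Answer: 6836765/154823 ≈ 44.159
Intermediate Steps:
O = -6
S(M, P) = -6 + P
N = 1/4915 (N = 1/(4924 + (-6 - 3)) = 1/(4924 - 9) = 1/4915 ≈ 0.00020346)
(1971 + 811)/(63 + N) = (1971 + 811)/(63 + 1/4915) = 2782/(309646/4915) = 2782*(4915/309646) = 6836765/154823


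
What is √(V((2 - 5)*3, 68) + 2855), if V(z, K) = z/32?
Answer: √182702/8 ≈ 53.430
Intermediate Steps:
V(z, K) = z/32 (V(z, K) = z*(1/32) = z/32)
√(V((2 - 5)*3, 68) + 2855) = √(((2 - 5)*3)/32 + 2855) = √((-3*3)/32 + 2855) = √((1/32)*(-9) + 2855) = √(-9/32 + 2855) = √(91351/32) = √182702/8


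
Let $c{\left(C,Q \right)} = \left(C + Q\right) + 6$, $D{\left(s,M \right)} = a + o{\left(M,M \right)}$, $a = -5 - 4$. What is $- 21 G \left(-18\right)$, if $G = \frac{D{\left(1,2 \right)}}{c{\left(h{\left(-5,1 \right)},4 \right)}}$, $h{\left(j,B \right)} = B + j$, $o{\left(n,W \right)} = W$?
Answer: $-441$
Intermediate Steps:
$a = -9$ ($a = -5 - 4 = -9$)
$D{\left(s,M \right)} = -9 + M$
$c{\left(C,Q \right)} = 6 + C + Q$
$G = - \frac{7}{6}$ ($G = \frac{-9 + 2}{6 + \left(1 - 5\right) + 4} = - \frac{7}{6 - 4 + 4} = - \frac{7}{6} \approx -1.1667$)
$- 21 G \left(-18\right) = \left(-21\right) \left(- \frac{7}{6}\right) \left(-18\right) = \frac{49}{2} \left(-18\right) = -441$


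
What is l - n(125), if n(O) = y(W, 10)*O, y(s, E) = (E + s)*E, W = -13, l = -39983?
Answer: -36233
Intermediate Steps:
y(s, E) = E*(E + s)
n(O) = -30*O (n(O) = (10*(10 - 13))*O = (10*(-3))*O = -30*O)
l - n(125) = -39983 - (-30)*125 = -39983 - 1*(-3750) = -39983 + 3750 = -36233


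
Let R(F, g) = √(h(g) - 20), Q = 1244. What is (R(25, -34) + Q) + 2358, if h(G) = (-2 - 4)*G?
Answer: 3602 + 2*√46 ≈ 3615.6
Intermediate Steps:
h(G) = -6*G
R(F, g) = √(-20 - 6*g) (R(F, g) = √(-6*g - 20) = √(-20 - 6*g))
(R(25, -34) + Q) + 2358 = (√(-20 - 6*(-34)) + 1244) + 2358 = (√(-20 + 204) + 1244) + 2358 = (√184 + 1244) + 2358 = (2*√46 + 1244) + 2358 = (1244 + 2*√46) + 2358 = 3602 + 2*√46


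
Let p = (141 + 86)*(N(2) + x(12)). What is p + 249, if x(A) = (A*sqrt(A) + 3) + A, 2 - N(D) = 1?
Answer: 3881 + 5448*sqrt(3) ≈ 13317.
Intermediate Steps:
N(D) = 1 (N(D) = 2 - 1*1 = 2 - 1 = 1)
x(A) = 3 + A + A**(3/2) (x(A) = (A**(3/2) + 3) + A = (3 + A**(3/2)) + A = 3 + A + A**(3/2))
p = 3632 + 5448*sqrt(3) (p = (141 + 86)*(1 + (3 + 12 + 12**(3/2))) = 227*(1 + (3 + 12 + 24*sqrt(3))) = 227*(1 + (15 + 24*sqrt(3))) = 227*(16 + 24*sqrt(3)) = 3632 + 5448*sqrt(3) ≈ 13068.)
p + 249 = (3632 + 5448*sqrt(3)) + 249 = 3881 + 5448*sqrt(3)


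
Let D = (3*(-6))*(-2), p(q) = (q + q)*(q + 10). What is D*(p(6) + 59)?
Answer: 9036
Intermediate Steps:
p(q) = 2*q*(10 + q) (p(q) = (2*q)*(10 + q) = 2*q*(10 + q))
D = 36 (D = -18*(-2) = 36)
D*(p(6) + 59) = 36*(2*6*(10 + 6) + 59) = 36*(2*6*16 + 59) = 36*(192 + 59) = 36*251 = 9036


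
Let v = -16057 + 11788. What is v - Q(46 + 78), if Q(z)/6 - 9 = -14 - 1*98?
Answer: -3651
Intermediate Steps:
Q(z) = -618 (Q(z) = 54 + 6*(-14 - 1*98) = 54 + 6*(-14 - 98) = 54 + 6*(-112) = 54 - 672 = -618)
v = -4269
v - Q(46 + 78) = -4269 - 1*(-618) = -4269 + 618 = -3651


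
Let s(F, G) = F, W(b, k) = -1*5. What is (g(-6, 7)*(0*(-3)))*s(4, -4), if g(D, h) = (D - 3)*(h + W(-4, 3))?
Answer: 0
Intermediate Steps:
W(b, k) = -5
g(D, h) = (-5 + h)*(-3 + D) (g(D, h) = (D - 3)*(h - 5) = (-3 + D)*(-5 + h) = (-5 + h)*(-3 + D))
(g(-6, 7)*(0*(-3)))*s(4, -4) = ((15 - 5*(-6) - 3*7 - 6*7)*(0*(-3)))*4 = ((15 + 30 - 21 - 42)*0)*4 = -18*0*4 = 0*4 = 0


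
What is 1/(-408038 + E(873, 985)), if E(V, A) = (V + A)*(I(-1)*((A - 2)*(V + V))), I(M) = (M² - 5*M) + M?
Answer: 1/15944186182 ≈ 6.2719e-11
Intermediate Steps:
I(M) = M² - 4*M
E(V, A) = 10*V*(-2 + A)*(A + V) (E(V, A) = (V + A)*((-(-4 - 1))*((A - 2)*(V + V))) = (A + V)*((-1*(-5))*((-2 + A)*(2*V))) = (A + V)*(5*(2*V*(-2 + A))) = (A + V)*(10*V*(-2 + A)) = 10*V*(-2 + A)*(A + V))
1/(-408038 + E(873, 985)) = 1/(-408038 + 10*873*(985² - 2*985 - 2*873 + 985*873)) = 1/(-408038 + 10*873*(970225 - 1970 - 1746 + 859905)) = 1/(-408038 + 10*873*1826414) = 1/(-408038 + 15944594220) = 1/15944186182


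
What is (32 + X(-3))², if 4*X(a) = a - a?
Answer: 1024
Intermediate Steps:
X(a) = 0 (X(a) = (a - a)/4 = (¼)*0 = 0)
(32 + X(-3))² = (32 + 0)² = 32² = 1024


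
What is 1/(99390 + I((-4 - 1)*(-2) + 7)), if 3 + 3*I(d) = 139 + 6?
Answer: 3/298312 ≈ 1.0057e-5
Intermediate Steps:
I(d) = 142/3 (I(d) = -1 + (139 + 6)/3 = -1 + (1/3)*145 = -1 + 145/3 = 142/3)
1/(99390 + I((-4 - 1)*(-2) + 7)) = 1/(99390 + 142/3) = 1/(298312/3) = 3/298312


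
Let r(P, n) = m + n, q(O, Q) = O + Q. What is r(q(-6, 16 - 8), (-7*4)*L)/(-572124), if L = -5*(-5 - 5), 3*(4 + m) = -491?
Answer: 4703/1716372 ≈ 0.0027401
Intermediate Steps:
m = -503/3 (m = -4 + (⅓)*(-491) = -4 - 491/3 = -503/3 ≈ -167.67)
L = 50 (L = -5*(-10) = 50)
r(P, n) = -503/3 + n
r(q(-6, 16 - 8), (-7*4)*L)/(-572124) = (-503/3 - 7*4*50)/(-572124) = (-503/3 - 28*50)*(-1/572124) = (-503/3 - 1400)*(-1/572124) = -4703/3*(-1/572124) = 4703/1716372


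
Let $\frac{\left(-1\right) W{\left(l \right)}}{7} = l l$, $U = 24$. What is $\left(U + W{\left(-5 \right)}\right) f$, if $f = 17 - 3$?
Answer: $-2114$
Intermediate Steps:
$f = 14$
$W{\left(l \right)} = - 7 l^{2}$ ($W{\left(l \right)} = - 7 l l = - 7 l^{2}$)
$\left(U + W{\left(-5 \right)}\right) f = \left(24 - 7 \left(-5\right)^{2}\right) 14 = \left(24 - 175\right) 14 = \left(-151\right) 14 = -2114$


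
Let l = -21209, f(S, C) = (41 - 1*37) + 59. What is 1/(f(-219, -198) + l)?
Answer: -1/21146 ≈ -4.7290e-5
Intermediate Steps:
f(S, C) = 63 (f(S, C) = (41 - 37) + 59 = 4 + 59 = 63)
1/(f(-219, -198) + l) = 1/(63 - 21209) = 1/(-21146) = -1/21146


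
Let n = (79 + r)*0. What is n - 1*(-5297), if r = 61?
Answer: 5297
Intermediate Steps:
n = 0 (n = (79 + 61)*0 = 140*0 = 0)
n - 1*(-5297) = 0 - 1*(-5297) = 0 + 5297 = 5297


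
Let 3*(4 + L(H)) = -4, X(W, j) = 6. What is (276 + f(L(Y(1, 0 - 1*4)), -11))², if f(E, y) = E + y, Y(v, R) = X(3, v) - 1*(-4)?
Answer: 606841/9 ≈ 67427.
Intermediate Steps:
Y(v, R) = 10 (Y(v, R) = 6 - 1*(-4) = 6 + 4 = 10)
L(H) = -16/3 (L(H) = -4 + (⅓)*(-4) = -4 - 4/3 = -16/3)
(276 + f(L(Y(1, 0 - 1*4)), -11))² = (276 + (-16/3 - 11))² = (276 - 49/3)² = (779/3)² = 606841/9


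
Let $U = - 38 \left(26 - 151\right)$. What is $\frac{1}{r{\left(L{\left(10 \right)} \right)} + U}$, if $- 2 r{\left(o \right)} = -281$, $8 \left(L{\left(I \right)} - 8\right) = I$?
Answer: $\frac{2}{9781} \approx 0.00020448$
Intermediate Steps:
$L{\left(I \right)} = 8 + \frac{I}{8}$
$r{\left(o \right)} = \frac{281}{2}$ ($r{\left(o \right)} = \left(- \frac{1}{2}\right) \left(-281\right) = \frac{281}{2}$)
$U = 4750$ ($U = \left(-38\right) \left(-125\right) = 4750$)
$\frac{1}{r{\left(L{\left(10 \right)} \right)} + U} = \frac{1}{\frac{281}{2} + 4750} = \frac{1}{\frac{9781}{2}} = \frac{2}{9781}$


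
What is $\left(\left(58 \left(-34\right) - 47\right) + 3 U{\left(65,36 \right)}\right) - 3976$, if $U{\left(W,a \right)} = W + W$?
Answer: $-5605$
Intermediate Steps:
$U{\left(W,a \right)} = 2 W$
$\left(\left(58 \left(-34\right) - 47\right) + 3 U{\left(65,36 \right)}\right) - 3976 = \left(\left(58 \left(-34\right) - 47\right) + 3 \cdot 2 \cdot 65\right) - 3976 = \left(\left(-1972 - 47\right) + 3 \cdot 130\right) - 3976 = \left(-2019 + 390\right) - 3976 = -1629 - 3976 = -5605$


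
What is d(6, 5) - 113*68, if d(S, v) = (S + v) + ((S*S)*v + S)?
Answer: -7487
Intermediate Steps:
d(S, v) = v + 2*S + v*S**2 (d(S, v) = (S + v) + (S**2*v + S) = (S + v) + (v*S**2 + S) = (S + v) + (S + v*S**2) = v + 2*S + v*S**2)
d(6, 5) - 113*68 = (5 + 2*6 + 5*6**2) - 113*68 = (5 + 12 + 5*36) - 7684 = (5 + 12 + 180) - 7684 = 197 - 7684 = -7487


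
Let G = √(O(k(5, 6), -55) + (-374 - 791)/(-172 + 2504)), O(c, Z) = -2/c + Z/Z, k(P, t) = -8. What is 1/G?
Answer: √40810/175 ≈ 1.1544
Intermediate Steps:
O(c, Z) = 1 - 2/c (O(c, Z) = -2/c + 1 = 1 - 2/c)
G = 5*√40810/1166 (G = √((-2 - 8)/(-8) + (-374 - 791)/(-172 + 2504)) = √(-⅛*(-10) - 1165/2332) = √(5/4 - 1165*1/2332) = √(5/4 - 1165/2332) = √(875/1166) = 5*√40810/1166 ≈ 0.86627)
1/G = 1/(5*√40810/1166) = √40810/175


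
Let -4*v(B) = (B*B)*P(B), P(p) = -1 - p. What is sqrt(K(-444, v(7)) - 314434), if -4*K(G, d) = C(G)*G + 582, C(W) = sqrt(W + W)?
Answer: sqrt(-1258318 + 888*I*sqrt(222))/2 ≈ 2.9487 + 560.88*I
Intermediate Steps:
C(W) = sqrt(2)*sqrt(W) (C(W) = sqrt(2*W) = sqrt(2)*sqrt(W))
v(B) = -B**2*(-1 - B)/4 (v(B) = -B*B*(-1 - B)/4 = -B**2*(-1 - B)/4)
K(G, d) = -291/2 - sqrt(2)*G**(3/2)/4 (K(G, d) = -((sqrt(2)*sqrt(G))*G + 582)/4 = -(sqrt(2)*G**(3/2) + 582)/4 = -(582 + sqrt(2)*G**(3/2))/4 = -291/2 - sqrt(2)*G**(3/2)/4)
sqrt(K(-444, v(7)) - 314434) = sqrt((-291/2 - sqrt(2)*(-444)**(3/2)/4) - 314434) = sqrt((-291/2 - sqrt(2)*(-888*I*sqrt(111))/4) - 314434) = sqrt((-291/2 + 222*I*sqrt(222)) - 314434) = sqrt(-629159/2 + 222*I*sqrt(222))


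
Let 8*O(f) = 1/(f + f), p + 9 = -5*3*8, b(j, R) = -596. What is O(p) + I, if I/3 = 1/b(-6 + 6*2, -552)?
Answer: -1697/307536 ≈ -0.0055180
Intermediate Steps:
p = -129 (p = -9 - 5*3*8 = -9 - 15*8 = -9 - 120 = -129)
O(f) = 1/(16*f) (O(f) = 1/(8*(f + f)) = 1/(8*((2*f))) = (1/(2*f))/8 = 1/(16*f))
I = -3/596 (I = 3/(-596) = 3*(-1/596) = -3/596 ≈ -0.0050336)
O(p) + I = (1/16)/(-129) - 3/596 = (1/16)*(-1/129) - 3/596 = -1/2064 - 3/596 = -1697/307536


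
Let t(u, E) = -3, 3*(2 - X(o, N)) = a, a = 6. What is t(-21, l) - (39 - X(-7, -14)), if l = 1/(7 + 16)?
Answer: -42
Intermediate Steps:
X(o, N) = 0 (X(o, N) = 2 - ⅓*6 = 2 - 2 = 0)
l = 1/23 ≈ 0.043478
t(-21, l) - (39 - X(-7, -14)) = -3 - (39 - 1*0) = -3 - (39 + 0) = -3 - 1*39 = -3 - 39 = -42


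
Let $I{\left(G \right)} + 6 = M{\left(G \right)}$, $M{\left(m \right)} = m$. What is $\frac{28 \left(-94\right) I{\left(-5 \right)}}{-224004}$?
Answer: $- \frac{658}{5091} \approx -0.12925$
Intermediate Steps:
$I{\left(G \right)} = -6 + G$
$\frac{28 \left(-94\right) I{\left(-5 \right)}}{-224004} = \frac{28 \left(-94\right) \left(-6 - 5\right)}{-224004} = \left(-2632\right) \left(-11\right) \left(- \frac{1}{224004}\right) = 28952 \left(- \frac{1}{224004}\right) = - \frac{658}{5091}$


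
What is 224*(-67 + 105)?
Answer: 8512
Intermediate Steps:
224*(-67 + 105) = 224*38 = 8512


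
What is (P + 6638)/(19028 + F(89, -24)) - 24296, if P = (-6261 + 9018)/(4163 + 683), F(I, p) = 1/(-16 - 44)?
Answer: -67208773405082/2766288217 ≈ -24296.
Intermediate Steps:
F(I, p) = -1/60 (F(I, p) = 1/(-60) = -1/60)
P = 2757/4846 ≈ 0.56892
(P + 6638)/(19028 + F(89, -24)) - 24296 = (2757/4846 + 6638)/(19028 - 1/60) - 24296 = 32170505/(4846*(1141679/60)) - 24296 = (32170505/4846)*(60/1141679) - 24296 = 965115150/2766288217 - 24296 = -67208773405082/2766288217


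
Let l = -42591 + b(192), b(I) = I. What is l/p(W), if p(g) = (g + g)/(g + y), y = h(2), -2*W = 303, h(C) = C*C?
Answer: -4169235/202 ≈ -20640.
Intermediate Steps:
h(C) = C**2
W = -303/2 (W = -1/2*303 = -303/2 ≈ -151.50)
y = 4 (y = 2**2 = 4)
l = -42399 (l = -42591 + 192 = -42399)
p(g) = 2*g/(4 + g) (p(g) = (g + g)/(g + 4) = (2*g)/(4 + g) = 2*g/(4 + g))
l/p(W) = -42399/(2*(-303/2)/(4 - 303/2)) = -42399/(2*(-303/2)/(-295/2)) = -42399/(2*(-303/2)*(-2/295)) = -42399/606/295 = -42399*295/606 = -4169235/202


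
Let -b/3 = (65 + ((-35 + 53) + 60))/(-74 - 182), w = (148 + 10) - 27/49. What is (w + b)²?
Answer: 3984259515721/157351936 ≈ 25321.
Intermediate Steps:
w = 7715/49 (w = 158 - 27*1/49 = 158 - 27/49 = 7715/49 ≈ 157.45)
b = 429/256 (b = -3*(65 + ((-35 + 53) + 60))/(-74 - 182) = -3*(65 + (18 + 60))/(-256) = -3*(65 + 78)*(-1)/256 = -429*(-1)/256 = -3*(-143/256) = 429/256 ≈ 1.6758)
(w + b)² = (7715/49 + 429/256)² = (1996061/12544)² = 3984259515721/157351936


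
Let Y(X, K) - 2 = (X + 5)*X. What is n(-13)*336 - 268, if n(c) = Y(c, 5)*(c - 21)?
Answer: -1211212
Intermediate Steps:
Y(X, K) = 2 + X*(5 + X) (Y(X, K) = 2 + (X + 5)*X = 2 + (5 + X)*X = 2 + X*(5 + X))
n(c) = (-21 + c)*(2 + c² + 5*c) (n(c) = (2 + c² + 5*c)*(c - 21) = (2 + c² + 5*c)*(-21 + c) = (-21 + c)*(2 + c² + 5*c))
n(-13)*336 - 268 = ((-21 - 13)*(2 + (-13)² + 5*(-13)))*336 - 268 = -34*(2 + 169 - 65)*336 - 268 = -34*106*336 - 268 = -3604*336 - 268 = -1210944 - 268 = -1211212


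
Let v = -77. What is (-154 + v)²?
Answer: 53361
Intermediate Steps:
(-154 + v)² = (-154 - 77)² = (-231)² = 53361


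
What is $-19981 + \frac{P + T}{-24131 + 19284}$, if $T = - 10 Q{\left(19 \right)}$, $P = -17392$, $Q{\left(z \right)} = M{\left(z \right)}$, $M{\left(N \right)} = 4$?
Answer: $- \frac{96830475}{4847} \approx -19977.0$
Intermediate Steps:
$Q{\left(z \right)} = 4$
$T = -40$ ($T = \left(-10\right) 4 = -40$)
$-19981 + \frac{P + T}{-24131 + 19284} = -19981 + \frac{-17392 - 40}{-24131 + 19284} = -19981 - \frac{17432}{-4847} = -19981 - - \frac{17432}{4847} = -19981 + \frac{17432}{4847} = - \frac{96830475}{4847}$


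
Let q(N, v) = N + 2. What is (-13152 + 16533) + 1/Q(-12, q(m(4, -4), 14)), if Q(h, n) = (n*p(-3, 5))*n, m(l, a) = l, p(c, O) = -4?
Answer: 486863/144 ≈ 3381.0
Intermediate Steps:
q(N, v) = 2 + N
Q(h, n) = -4*n**2 (Q(h, n) = (n*(-4))*n = (-4*n)*n = -4*n**2)
(-13152 + 16533) + 1/Q(-12, q(m(4, -4), 14)) = (-13152 + 16533) + 1/(-4*(2 + 4)**2) = 3381 + 1/(-4*6**2) = 3381 + 1/(-4*36) = 3381 + 1/(-144) = 3381 - 1/144 = 486863/144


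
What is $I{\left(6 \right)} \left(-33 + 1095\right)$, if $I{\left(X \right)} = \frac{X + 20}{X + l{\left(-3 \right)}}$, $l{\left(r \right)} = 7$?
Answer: $2124$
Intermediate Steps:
$I{\left(X \right)} = \frac{20 + X}{7 + X}$ ($I{\left(X \right)} = \frac{X + 20}{X + 7} = \frac{20 + X}{7 + X}$)
$I{\left(6 \right)} \left(-33 + 1095\right) = \frac{20 + 6}{7 + 6} \left(-33 + 1095\right) = \frac{1}{13} \cdot 26 \cdot 1062 = 2 \cdot 1062 = 2124$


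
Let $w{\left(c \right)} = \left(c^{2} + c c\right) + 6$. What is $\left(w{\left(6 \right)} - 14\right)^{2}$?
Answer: $4096$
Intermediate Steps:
$w{\left(c \right)} = 6 + 2 c^{2}$ ($w{\left(c \right)} = \left(c^{2} + c^{2}\right) + 6 = 2 c^{2} + 6 = 6 + 2 c^{2}$)
$\left(w{\left(6 \right)} - 14\right)^{2} = \left(\left(6 + 2 \cdot 6^{2}\right) - 14\right)^{2} = \left(\left(6 + 2 \cdot 36\right) - 14\right)^{2} = \left(\left(6 + 72\right) - 14\right)^{2} = \left(78 - 14\right)^{2} = 64^{2} = 4096$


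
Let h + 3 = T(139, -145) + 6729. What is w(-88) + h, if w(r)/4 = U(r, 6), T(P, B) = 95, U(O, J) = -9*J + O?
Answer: 6253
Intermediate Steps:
U(O, J) = O - 9*J
w(r) = -216 + 4*r (w(r) = 4*(r - 9*6) = 4*(r - 54) = 4*(-54 + r) = -216 + 4*r)
h = 6821 (h = -3 + (95 + 6729) = -3 + 6824 = 6821)
w(-88) + h = (-216 + 4*(-88)) + 6821 = (-216 - 352) + 6821 = -568 + 6821 = 6253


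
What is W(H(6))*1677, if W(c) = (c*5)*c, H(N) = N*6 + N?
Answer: 14791140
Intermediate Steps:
H(N) = 7*N (H(N) = 6*N + N = 7*N)
W(c) = 5*c**2 (W(c) = (5*c)*c = 5*c**2)
W(H(6))*1677 = (5*(7*6)**2)*1677 = (5*42**2)*1677 = (5*1764)*1677 = 8820*1677 = 14791140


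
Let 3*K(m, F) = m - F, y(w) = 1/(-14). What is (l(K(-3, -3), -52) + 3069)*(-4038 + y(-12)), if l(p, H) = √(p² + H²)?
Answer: -176439493/14 ≈ -1.2603e+7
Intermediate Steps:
y(w) = -1/14
K(m, F) = -F/3 + m/3 (K(m, F) = (m - F)/3 = -F/3 + m/3)
l(p, H) = √(H² + p²)
(l(K(-3, -3), -52) + 3069)*(-4038 + y(-12)) = (√((-52)² + (-⅓*(-3) + (⅓)*(-3))²) + 3069)*(-4038 - 1/14) = (√(2704 + (1 - 1)²) + 3069)*(-56533/14) = (√(2704 + 0²) + 3069)*(-56533/14) = (√(2704 + 0) + 3069)*(-56533/14) = (√2704 + 3069)*(-56533/14) = (52 + 3069)*(-56533/14) = 3121*(-56533/14) = -176439493/14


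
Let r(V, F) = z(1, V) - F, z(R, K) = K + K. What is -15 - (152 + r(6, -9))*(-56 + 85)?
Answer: -5032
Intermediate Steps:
z(R, K) = 2*K
r(V, F) = -F + 2*V (r(V, F) = 2*V - F = -F + 2*V)
-15 - (152 + r(6, -9))*(-56 + 85) = -15 - (152 + (-1*(-9) + 2*6))*(-56 + 85) = -15 - (152 + (9 + 12))*29 = -15 - (152 + 21)*29 = -15 - 173*29 = -15 - 1*5017 = -15 - 5017 = -5032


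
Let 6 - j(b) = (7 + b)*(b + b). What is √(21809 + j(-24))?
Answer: √20999 ≈ 144.91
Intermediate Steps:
j(b) = 6 - 2*b*(7 + b) (j(b) = 6 - (7 + b)*(b + b) = 6 - (7 + b)*2*b = 6 - 2*b*(7 + b))
√(21809 + j(-24)) = √(21809 + (6 - 14*(-24) - 2*(-24)²)) = √(21809 + (6 + 336 - 2*576)) = √(21809 + (6 + 336 - 1152)) = √(21809 - 810) = √20999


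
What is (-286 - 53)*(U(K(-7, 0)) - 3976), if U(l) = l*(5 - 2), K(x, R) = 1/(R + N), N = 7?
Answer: 9434031/7 ≈ 1.3477e+6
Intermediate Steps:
K(x, R) = 1/(7 + R) (K(x, R) = 1/(R + 7) = 1/(7 + R))
U(l) = 3*l (U(l) = l*3 = 3*l)
(-286 - 53)*(U(K(-7, 0)) - 3976) = (-286 - 53)*(3/(7 + 0) - 3976) = -339*(3/7 - 3976) = -339*(-27829/7) = 9434031/7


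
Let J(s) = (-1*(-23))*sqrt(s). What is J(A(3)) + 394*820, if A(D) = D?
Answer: 323080 + 23*sqrt(3) ≈ 3.2312e+5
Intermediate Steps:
J(s) = 23*sqrt(s)
J(A(3)) + 394*820 = 23*sqrt(3) + 394*820 = 23*sqrt(3) + 323080 = 323080 + 23*sqrt(3)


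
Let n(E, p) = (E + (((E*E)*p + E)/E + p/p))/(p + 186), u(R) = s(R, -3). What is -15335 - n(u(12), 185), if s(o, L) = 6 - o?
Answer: -5688171/371 ≈ -15332.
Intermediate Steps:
u(R) = 6 - R
n(E, p) = (1 + E + (E + p*E²)/E)/(186 + p) (n(E, p) = (E + ((E²*p + E)/E + 1))/(186 + p) = (E + ((p*E² + E)/E + 1))/(186 + p) = (E + ((E + p*E²)/E + 1))/(186 + p) = (E + (1 + (E + p*E²)/E))/(186 + p) = (1 + E + (E + p*E²)/E)/(186 + p))
-15335 - n(u(12), 185) = -15335 - (2 + (6 - 1*12) + (6 - 1*12)*185)/(186 + 185) = -15335 - (2 + (6 - 12) + (6 - 12)*185)/371 = -15335 - (2 - 6 - 6*185)/371 = -15335 - (2 - 6 - 1110)/371 = -15335 - (-1114)/371 = -15335 - 1*(-1114/371) = -15335 + 1114/371 = -5688171/371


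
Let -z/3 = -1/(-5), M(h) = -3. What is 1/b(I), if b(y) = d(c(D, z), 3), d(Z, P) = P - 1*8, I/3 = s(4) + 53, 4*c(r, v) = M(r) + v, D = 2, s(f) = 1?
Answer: -⅕ ≈ -0.20000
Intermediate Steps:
z = -⅗ (z = -(-3)/(-5) = -(-3)*(-1)/5 = -3*⅕ = -⅗ ≈ -0.60000)
c(r, v) = -¾ + v/4 (c(r, v) = (-3 + v)/4 = -¾ + v/4)
I = 162 (I = 3*(1 + 53) = 3*54 = 162)
d(Z, P) = -8 + P (d(Z, P) = P - 8 = -8 + P)
b(y) = -5 (b(y) = -8 + 3 = -5)
1/b(I) = 1/(-5) = -⅕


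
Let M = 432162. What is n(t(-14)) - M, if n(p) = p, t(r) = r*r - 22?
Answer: -431988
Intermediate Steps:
t(r) = -22 + r² (t(r) = r² - 22 = -22 + r²)
n(t(-14)) - M = (-22 + (-14)²) - 1*432162 = (-22 + 196) - 432162 = 174 - 432162 = -431988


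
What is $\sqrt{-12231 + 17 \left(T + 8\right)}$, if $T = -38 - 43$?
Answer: $4 i \sqrt{842} \approx 116.07 i$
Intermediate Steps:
$T = -81$
$\sqrt{-12231 + 17 \left(T + 8\right)} = \sqrt{-12231 + 17 \left(-81 + 8\right)} = \sqrt{-12231 + 17 \left(-73\right)} = \sqrt{-12231 - 1241} = \sqrt{-13472} = 4 i \sqrt{842}$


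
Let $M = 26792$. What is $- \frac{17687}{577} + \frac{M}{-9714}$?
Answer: $- \frac{93635251}{2802489} \approx -33.411$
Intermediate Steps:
$- \frac{17687}{577} + \frac{M}{-9714} = - \frac{17687}{577} + \frac{26792}{-9714} = \left(-17687\right) \frac{1}{577} + 26792 \left(- \frac{1}{9714}\right) = - \frac{17687}{577} - \frac{13396}{4857} = - \frac{93635251}{2802489}$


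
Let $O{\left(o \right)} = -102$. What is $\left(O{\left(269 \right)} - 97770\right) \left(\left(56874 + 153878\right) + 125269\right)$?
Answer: $-32887047312$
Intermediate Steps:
$\left(O{\left(269 \right)} - 97770\right) \left(\left(56874 + 153878\right) + 125269\right) = \left(-102 - 97770\right) \left(\left(56874 + 153878\right) + 125269\right) = - 97872 \left(210752 + 125269\right) = \left(-97872\right) 336021 = -32887047312$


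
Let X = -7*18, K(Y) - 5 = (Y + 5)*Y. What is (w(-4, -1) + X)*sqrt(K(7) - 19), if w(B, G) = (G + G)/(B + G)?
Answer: -628*sqrt(70)/5 ≈ -1050.8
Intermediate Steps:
K(Y) = 5 + Y*(5 + Y) (K(Y) = 5 + (Y + 5)*Y = 5 + (5 + Y)*Y = 5 + Y*(5 + Y))
X = -126
w(B, G) = 2*G/(B + G) (w(B, G) = (2*G)/(B + G) = 2*G/(B + G))
(w(-4, -1) + X)*sqrt(K(7) - 19) = (2*(-1)/(-4 - 1) - 126)*sqrt((5 + 7**2 + 5*7) - 19) = (2*(-1)/(-5) - 126)*sqrt((5 + 49 + 35) - 19) = (2*(-1)*(-1/5) - 126)*sqrt(89 - 19) = (2/5 - 126)*sqrt(70) = -628*sqrt(70)/5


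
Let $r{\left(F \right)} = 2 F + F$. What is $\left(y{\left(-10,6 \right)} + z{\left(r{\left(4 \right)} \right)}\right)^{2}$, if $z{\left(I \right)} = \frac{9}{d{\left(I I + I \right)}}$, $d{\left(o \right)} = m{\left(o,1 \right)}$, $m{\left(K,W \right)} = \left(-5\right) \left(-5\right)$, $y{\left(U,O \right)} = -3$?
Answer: $\frac{4356}{625} \approx 6.9696$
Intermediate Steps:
$m{\left(K,W \right)} = 25$
$d{\left(o \right)} = 25$
$r{\left(F \right)} = 3 F$
$z{\left(I \right)} = \frac{9}{25}$
$\left(y{\left(-10,6 \right)} + z{\left(r{\left(4 \right)} \right)}\right)^{2} = \left(-3 + \frac{9}{25}\right)^{2} = \left(- \frac{66}{25}\right)^{2} = \frac{4356}{625}$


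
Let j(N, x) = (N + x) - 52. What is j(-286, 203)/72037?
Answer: -135/72037 ≈ -0.0018740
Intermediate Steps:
j(N, x) = -52 + N + x
j(-286, 203)/72037 = (-52 - 286 + 203)/72037 = -135*1/72037 = -135/72037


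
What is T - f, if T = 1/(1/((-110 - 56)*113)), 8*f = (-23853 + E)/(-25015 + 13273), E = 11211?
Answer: -293677355/15656 ≈ -18758.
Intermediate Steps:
f = 2107/15656 (f = ((-23853 + 11211)/(-25015 + 13273))/8 = (-12642/(-11742))/8 = (-12642*(-1/11742))/8 = (⅛)*(2107/1957) = 2107/15656 ≈ 0.13458)
T = -18758 (T = 1/(1/(-166*113)) = 1/(1/(-18758)) = 1/(-1/18758) = -18758)
T - f = -18758 - 1*2107/15656 = -18758 - 2107/15656 = -293677355/15656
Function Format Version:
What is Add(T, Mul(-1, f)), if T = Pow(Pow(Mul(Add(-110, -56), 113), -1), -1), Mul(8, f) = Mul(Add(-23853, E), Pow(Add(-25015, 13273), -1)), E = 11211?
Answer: Rational(-293677355, 15656) ≈ -18758.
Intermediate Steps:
f = Rational(2107, 15656) (f = Mul(Rational(1, 8), Mul(Add(-23853, 11211), Pow(Add(-25015, 13273), -1))) = Mul(Rational(1, 8), Mul(-12642, Pow(-11742, -1))) = Mul(Rational(1, 8), Mul(-12642, Rational(-1, 11742))) = Mul(Rational(1, 8), Rational(2107, 1957)) = Rational(2107, 15656) ≈ 0.13458)
T = -18758 (T = Pow(Pow(Mul(-166, 113), -1), -1) = Pow(Pow(-18758, -1), -1) = Pow(Rational(-1, 18758), -1) = -18758)
Add(T, Mul(-1, f)) = Add(-18758, Mul(-1, Rational(2107, 15656))) = Add(-18758, Rational(-2107, 15656)) = Rational(-293677355, 15656)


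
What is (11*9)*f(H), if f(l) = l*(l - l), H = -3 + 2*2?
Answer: 0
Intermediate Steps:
H = 1 (H = -3 + 4 = 1)
f(l) = 0 (f(l) = l*0 = 0)
(11*9)*f(H) = (11*9)*0 = 99*0 = 0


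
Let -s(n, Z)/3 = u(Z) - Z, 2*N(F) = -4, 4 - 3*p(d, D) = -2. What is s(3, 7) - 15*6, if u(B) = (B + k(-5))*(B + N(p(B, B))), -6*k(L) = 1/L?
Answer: -349/2 ≈ -174.50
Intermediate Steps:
k(L) = -1/(6*L)
p(d, D) = 2 (p(d, D) = 4/3 - ⅓*(-2) = 4/3 + ⅔ = 2)
N(F) = -2 (N(F) = (½)*(-4) = -2)
u(B) = (-2 + B)*(1/30 + B) (u(B) = (B - ⅙/(-5))*(B - 2) = (B - ⅙*(-⅕))*(-2 + B) = (B + 1/30)*(-2 + B) = (1/30 + B)*(-2 + B) = (-2 + B)*(1/30 + B))
s(n, Z) = ⅕ - 3*Z² + 89*Z/10 (s(n, Z) = -3*((-1/15 + Z² - 59*Z/30) - Z) = -3*(-1/15 + Z² - 89*Z/30) = ⅕ - 3*Z² + 89*Z/10)
s(3, 7) - 15*6 = (⅕ - 3*7² + (89/10)*7) - 15*6 = (⅕ - 3*49 + 623/10) - 90 = (⅕ - 147 + 623/10) - 90 = -169/2 - 90 = -349/2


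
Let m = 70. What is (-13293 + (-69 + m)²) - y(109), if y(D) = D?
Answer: -13401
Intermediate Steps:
(-13293 + (-69 + m)²) - y(109) = (-13293 + (-69 + 70)²) - 1*109 = (-13293 + 1²) - 109 = (-13293 + 1) - 109 = -13292 - 109 = -13401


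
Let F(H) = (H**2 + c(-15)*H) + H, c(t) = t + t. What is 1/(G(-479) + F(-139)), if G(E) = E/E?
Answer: 1/23353 ≈ 4.2821e-5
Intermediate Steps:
c(t) = 2*t
G(E) = 1
F(H) = H**2 - 29*H (F(H) = (H**2 + (2*(-15))*H) + H = (H**2 - 30*H) + H = H**2 - 29*H)
1/(G(-479) + F(-139)) = 1/(1 - 139*(-29 - 139)) = 1/(1 - 139*(-168)) = 1/(1 + 23352) = 1/23353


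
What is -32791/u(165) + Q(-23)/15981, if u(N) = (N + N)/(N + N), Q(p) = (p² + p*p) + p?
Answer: -174677312/5327 ≈ -32791.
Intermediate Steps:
Q(p) = p + 2*p² (Q(p) = (p² + p²) + p = 2*p² + p = p + 2*p²)
u(N) = 1 (u(N) = (2*N)/((2*N)) = (2*N)*(1/(2*N)) = 1)
-32791/u(165) + Q(-23)/15981 = -32791/1 - 23*(1 + 2*(-23))/15981 = -32791*1 - 23*(1 - 46)*(1/15981) = -32791 - 23*(-45)*(1/15981) = -32791 + 1035*(1/15981) = -32791 + 345/5327 = -174677312/5327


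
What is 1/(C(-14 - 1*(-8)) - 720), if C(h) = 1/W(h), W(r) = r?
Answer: -6/4321 ≈ -0.0013886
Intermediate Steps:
C(h) = 1/h
1/(C(-14 - 1*(-8)) - 720) = 1/(1/(-14 - 1*(-8)) - 720) = 1/(1/(-14 + 8) - 720) = 1/(1/(-6) - 720) = 1/(-⅙ - 720) = 1/(-4321/6) = -6/4321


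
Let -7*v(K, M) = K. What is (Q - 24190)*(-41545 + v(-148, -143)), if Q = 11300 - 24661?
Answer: 10914836517/7 ≈ 1.5593e+9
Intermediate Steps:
Q = -13361
v(K, M) = -K/7
(Q - 24190)*(-41545 + v(-148, -143)) = (-13361 - 24190)*(-41545 - 1/7*(-148)) = -37551*(-41545 + 148/7) = -37551*(-290667/7) = 10914836517/7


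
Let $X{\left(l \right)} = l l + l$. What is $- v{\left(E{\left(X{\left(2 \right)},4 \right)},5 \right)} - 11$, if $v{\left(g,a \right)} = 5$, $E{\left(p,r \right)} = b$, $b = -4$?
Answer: $-16$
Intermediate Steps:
$X{\left(l \right)} = l + l^{2}$ ($X{\left(l \right)} = l^{2} + l = l + l^{2}$)
$E{\left(p,r \right)} = -4$
$- v{\left(E{\left(X{\left(2 \right)},4 \right)},5 \right)} - 11 = \left(-1\right) 5 - 11 = -5 - 11 = -16$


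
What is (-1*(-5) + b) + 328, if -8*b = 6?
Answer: 1329/4 ≈ 332.25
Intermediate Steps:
b = -3/4 (b = -1/8*6 = -3/4 ≈ -0.75000)
(-1*(-5) + b) + 328 = (-1*(-5) - 3/4) + 328 = (5 - 3/4) + 328 = 17/4 + 328 = 1329/4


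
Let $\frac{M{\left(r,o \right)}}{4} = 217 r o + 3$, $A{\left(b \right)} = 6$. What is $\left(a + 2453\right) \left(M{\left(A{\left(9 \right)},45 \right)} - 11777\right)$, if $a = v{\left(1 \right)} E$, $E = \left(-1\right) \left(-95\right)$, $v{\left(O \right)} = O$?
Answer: $567172060$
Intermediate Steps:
$E = 95$
$M{\left(r,o \right)} = 12 + 868 o r$ ($M{\left(r,o \right)} = 4 \left(217 r o + 3\right) = 4 \left(217 o r + 3\right) = 4 \left(3 + 217 o r\right) = 12 + 868 o r$)
$a = 95$ ($a = 1 \cdot 95 = 95$)
$\left(a + 2453\right) \left(M{\left(A{\left(9 \right)},45 \right)} - 11777\right) = \left(95 + 2453\right) \left(\left(12 + 868 \cdot 45 \cdot 6\right) - 11777\right) = 2548 \left(\left(12 + 234360\right) - 11777\right) = 2548 \left(234372 - 11777\right) = 2548 \cdot 222595 = 567172060$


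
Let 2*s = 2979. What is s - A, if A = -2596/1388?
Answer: 1035011/694 ≈ 1491.4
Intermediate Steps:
s = 2979/2 (s = (½)*2979 = 2979/2 ≈ 1489.5)
A = -649/347 (A = -2596*1/1388 = -649/347 ≈ -1.8703)
s - A = 2979/2 - 1*(-649/347) = 2979/2 + 649/347 = 1035011/694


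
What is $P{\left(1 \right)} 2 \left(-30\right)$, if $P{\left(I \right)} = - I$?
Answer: $60$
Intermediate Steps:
$P{\left(1 \right)} 2 \left(-30\right) = \left(-1\right) 1 \cdot 2 \left(-30\right) = \left(-1\right) 2 \left(-30\right) = \left(-2\right) \left(-30\right) = 60$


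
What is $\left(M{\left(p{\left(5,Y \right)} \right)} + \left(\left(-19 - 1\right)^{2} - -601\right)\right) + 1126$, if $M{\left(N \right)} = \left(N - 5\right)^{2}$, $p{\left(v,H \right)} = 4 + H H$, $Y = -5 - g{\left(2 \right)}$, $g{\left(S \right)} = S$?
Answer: $4431$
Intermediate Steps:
$Y = -7$ ($Y = -5 - 2 = -7$)
$p{\left(v,H \right)} = 4 + H^{2}$
$M{\left(N \right)} = \left(-5 + N\right)^{2}$
$\left(M{\left(p{\left(5,Y \right)} \right)} + \left(\left(-19 - 1\right)^{2} - -601\right)\right) + 1126 = \left(\left(-5 + \left(4 + \left(-7\right)^{2}\right)\right)^{2} + \left(\left(-19 - 1\right)^{2} - -601\right)\right) + 1126 = \left(\left(-5 + \left(4 + 49\right)\right)^{2} + \left(\left(-20\right)^{2} + 601\right)\right) + 1126 = \left(\left(-5 + 53\right)^{2} + \left(400 + 601\right)\right) + 1126 = \left(48^{2} + 1001\right) + 1126 = \left(2304 + 1001\right) + 1126 = 3305 + 1126 = 4431$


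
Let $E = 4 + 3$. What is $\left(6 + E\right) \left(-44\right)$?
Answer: $-572$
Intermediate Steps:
$E = 7$
$\left(6 + E\right) \left(-44\right) = \left(6 + 7\right) \left(-44\right) = 13 \left(-44\right) = -572$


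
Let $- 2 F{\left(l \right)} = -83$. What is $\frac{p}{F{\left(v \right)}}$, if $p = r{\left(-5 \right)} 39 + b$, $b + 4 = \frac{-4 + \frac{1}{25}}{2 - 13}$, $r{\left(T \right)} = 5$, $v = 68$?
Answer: $\frac{9568}{2075} \approx 4.6111$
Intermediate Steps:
$F{\left(l \right)} = \frac{83}{2}$ ($F{\left(l \right)} = \left(- \frac{1}{2}\right) \left(-83\right) = \frac{83}{2}$)
$b = - \frac{91}{25}$ ($b = -4 + \frac{-4 + \frac{1}{25}}{2 - 13} = -4 + \frac{-4 + \frac{1}{25}}{-11} = -4 - - \frac{9}{25} = -4 + \frac{9}{25} = - \frac{91}{25} \approx -3.64$)
$p = \frac{4784}{25}$ ($p = 5 \cdot 39 - \frac{91}{25} = 195 - \frac{91}{25} = \frac{4784}{25} \approx 191.36$)
$\frac{p}{F{\left(v \right)}} = \frac{4784}{25 \cdot \frac{83}{2}} = \frac{4784}{25} \cdot \frac{2}{83} = \frac{9568}{2075}$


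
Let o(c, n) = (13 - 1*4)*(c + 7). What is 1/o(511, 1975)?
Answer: 1/4662 ≈ 0.00021450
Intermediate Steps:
o(c, n) = 63 + 9*c (o(c, n) = (13 - 4)*(7 + c) = 9*(7 + c) = 63 + 9*c)
1/o(511, 1975) = 1/(63 + 9*511) = 1/(63 + 4599) = 1/4662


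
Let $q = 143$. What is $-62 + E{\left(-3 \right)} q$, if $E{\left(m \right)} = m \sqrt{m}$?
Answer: $-62 - 429 i \sqrt{3} \approx -62.0 - 743.05 i$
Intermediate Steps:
$E{\left(m \right)} = m^{\frac{3}{2}}$
$-62 + E{\left(-3 \right)} q = -62 + \left(-3\right)^{\frac{3}{2}} \cdot 143 = -62 + - 3 i \sqrt{3} \cdot 143 = -62 - 429 i \sqrt{3}$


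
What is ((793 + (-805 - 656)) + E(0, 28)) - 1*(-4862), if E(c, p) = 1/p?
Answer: 117433/28 ≈ 4194.0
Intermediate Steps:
((793 + (-805 - 656)) + E(0, 28)) - 1*(-4862) = ((793 + (-805 - 656)) + 1/28) - 1*(-4862) = ((793 - 1461) + 1/28) + 4862 = (-668 + 1/28) + 4862 = -18703/28 + 4862 = 117433/28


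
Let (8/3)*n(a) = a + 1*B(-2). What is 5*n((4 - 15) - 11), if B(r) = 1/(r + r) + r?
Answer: -1455/32 ≈ -45.469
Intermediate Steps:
B(r) = r + 1/(2*r) (B(r) = 1/(2*r) + r = r + 1/(2*r))
n(a) = -27/32 + 3*a/8 (n(a) = 3*(a + 1*(-2 + (1/2)/(-2)))/8 = 3*(a + 1*(-2 + (1/2)*(-1/2)))/8 = 3*(a + 1*(-2 - 1/4))/8 = 3*(a + 1*(-9/4))/8 = 3*(a - 9/4)/8 = 3*(-9/4 + a)/8 = -27/32 + 3*a/8)
5*n((4 - 15) - 11) = 5*(-27/32 + 3*((4 - 15) - 11)/8) = 5*(-27/32 + 3*(-11 - 11)/8) = 5*(-27/32 + (3/8)*(-22)) = 5*(-27/32 - 33/4) = 5*(-291/32) = -1455/32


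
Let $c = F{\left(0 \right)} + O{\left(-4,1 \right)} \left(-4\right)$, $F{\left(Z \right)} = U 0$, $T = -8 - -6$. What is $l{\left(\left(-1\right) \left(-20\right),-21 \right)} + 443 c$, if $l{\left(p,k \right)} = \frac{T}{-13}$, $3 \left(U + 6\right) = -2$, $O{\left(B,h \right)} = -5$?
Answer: $\frac{115182}{13} \approx 8860.2$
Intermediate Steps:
$T = -2$ ($T = -8 + 6 = -2$)
$U = - \frac{20}{3}$ ($U = -6 + \frac{1}{3} \left(-2\right) = -6 - \frac{2}{3} = - \frac{20}{3} \approx -6.6667$)
$F{\left(Z \right)} = 0$ ($F{\left(Z \right)} = \left(- \frac{20}{3}\right) 0 = 0$)
$l{\left(p,k \right)} = \frac{2}{13}$ ($l{\left(p,k \right)} = - \frac{2}{-13} = \left(-2\right) \left(- \frac{1}{13}\right) = \frac{2}{13}$)
$c = 20$ ($c = 0 - -20 = 0 + 20 = 20$)
$l{\left(\left(-1\right) \left(-20\right),-21 \right)} + 443 c = \frac{2}{13} + 443 \cdot 20 = \frac{2}{13} + 8860 = \frac{115182}{13}$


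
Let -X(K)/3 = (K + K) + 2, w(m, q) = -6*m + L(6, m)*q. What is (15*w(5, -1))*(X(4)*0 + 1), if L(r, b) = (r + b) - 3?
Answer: -570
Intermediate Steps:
L(r, b) = -3 + b + r (L(r, b) = (b + r) - 3 = -3 + b + r)
w(m, q) = -6*m + q*(3 + m) (w(m, q) = -6*m + (-3 + m + 6)*q = -6*m + (3 + m)*q = -6*m + q*(3 + m))
X(K) = -6 - 6*K (X(K) = -3*((K + K) + 2) = -3*(2*K + 2) = -3*(2 + 2*K) = -6 - 6*K)
(15*w(5, -1))*(X(4)*0 + 1) = (15*(-6*5 - (3 + 5)))*((-6 - 6*4)*0 + 1) = (15*(-30 - 1*8))*((-6 - 24)*0 + 1) = (15*(-30 - 8))*(-30*0 + 1) = (15*(-38))*(0 + 1) = -570*1 = -570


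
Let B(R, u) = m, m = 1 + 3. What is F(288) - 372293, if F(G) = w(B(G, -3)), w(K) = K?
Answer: -372289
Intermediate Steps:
m = 4
B(R, u) = 4
F(G) = 4
F(288) - 372293 = 4 - 372293 = -372289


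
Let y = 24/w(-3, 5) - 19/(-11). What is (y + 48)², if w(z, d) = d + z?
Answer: 461041/121 ≈ 3810.3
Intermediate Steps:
y = 151/11 (y = 24/(5 - 3) - 19/(-11) = 24/2 - 19*(-1/11) = 24*(½) + 19/11 = 12 + 19/11 = 151/11 ≈ 13.727)
(y + 48)² = (151/11 + 48)² = (679/11)² = 461041/121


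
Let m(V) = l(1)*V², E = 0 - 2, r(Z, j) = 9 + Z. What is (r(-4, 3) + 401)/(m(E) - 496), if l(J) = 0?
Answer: -203/248 ≈ -0.81855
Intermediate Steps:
E = -2
m(V) = 0 (m(V) = 0*V² = 0)
(r(-4, 3) + 401)/(m(E) - 496) = ((9 - 4) + 401)/(0 - 496) = (5 + 401)/(-496) = 406*(-1/496) = -203/248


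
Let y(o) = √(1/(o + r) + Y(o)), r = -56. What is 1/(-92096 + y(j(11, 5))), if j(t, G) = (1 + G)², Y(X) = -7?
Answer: -1841920/169633464461 - 2*I*√705/169633464461 ≈ -1.0858e-5 - 3.1305e-10*I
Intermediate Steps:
y(o) = √(-7 + 1/(-56 + o)) (y(o) = √(1/(o - 56) - 7) = √(1/(-56 + o) - 7) = √(-7 + 1/(-56 + o)))
1/(-92096 + y(j(11, 5))) = 1/(-92096 + √((393 - 7*(1 + 5)²)/(-56 + (1 + 5)²))) = 1/(-92096 + √((393 - 7*6²)/(-56 + 6²))) = 1/(-92096 + √((393 - 7*36)/(-56 + 36))) = 1/(-92096 + √((393 - 252)/(-20))) = 1/(-92096 + √(-1/20*141)) = 1/(-92096 + √(-141/20)) = 1/(-92096 + I*√705/10)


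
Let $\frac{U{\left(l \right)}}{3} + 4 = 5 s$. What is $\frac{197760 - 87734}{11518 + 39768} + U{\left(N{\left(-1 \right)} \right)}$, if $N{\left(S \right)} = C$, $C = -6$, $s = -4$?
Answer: $- \frac{1791283}{25643} \approx -69.855$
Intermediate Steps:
$N{\left(S \right)} = -6$
$U{\left(l \right)} = -72$ ($U{\left(l \right)} = -12 + 3 \cdot 5 \left(-4\right) = -12 + 3 \left(-20\right) = -12 - 60 = -72$)
$\frac{197760 - 87734}{11518 + 39768} + U{\left(N{\left(-1 \right)} \right)} = \frac{197760 - 87734}{11518 + 39768} - 72 = \frac{110026}{51286} - 72 = 110026 \cdot \frac{1}{51286} - 72 = \frac{55013}{25643} - 72 = - \frac{1791283}{25643}$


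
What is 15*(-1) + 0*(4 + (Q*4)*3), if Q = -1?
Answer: -15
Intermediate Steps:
15*(-1) + 0*(4 + (Q*4)*3) = 15*(-1) + 0*(4 - 1*4*3) = -15 + 0*(4 - 4*3) = -15 + 0*(4 - 12) = -15 + 0*(-8) = -15 + 0 = -15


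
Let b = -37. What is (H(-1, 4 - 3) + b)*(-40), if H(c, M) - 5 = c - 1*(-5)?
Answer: 1120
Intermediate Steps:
H(c, M) = 10 + c (H(c, M) = 5 + (c - 1*(-5)) = 5 + (c + 5) = 5 + (5 + c) = 10 + c)
(H(-1, 4 - 3) + b)*(-40) = ((10 - 1) - 37)*(-40) = (9 - 37)*(-40) = -28*(-40) = 1120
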